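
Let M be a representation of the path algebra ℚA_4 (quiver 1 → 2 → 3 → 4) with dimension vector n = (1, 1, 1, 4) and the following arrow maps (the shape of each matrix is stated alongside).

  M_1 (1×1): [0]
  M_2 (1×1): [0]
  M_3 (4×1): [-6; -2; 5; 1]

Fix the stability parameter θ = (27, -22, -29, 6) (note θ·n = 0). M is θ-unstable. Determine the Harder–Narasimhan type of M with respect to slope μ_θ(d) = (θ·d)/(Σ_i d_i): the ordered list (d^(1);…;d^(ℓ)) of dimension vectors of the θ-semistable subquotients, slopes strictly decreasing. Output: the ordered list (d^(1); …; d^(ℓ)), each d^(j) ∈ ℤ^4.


Interval decomposition of M: I[1,1], I[2,2], I[3,4], I[4,4]^3.
HN type (ℓ=4): μ^(1)=27; μ^(2)=6; μ^(3)=-22; μ^(4)=-29

((1, 0, 0, 0); (0, 0, 0, 4); (0, 1, 0, 0); (0, 0, 1, 0))


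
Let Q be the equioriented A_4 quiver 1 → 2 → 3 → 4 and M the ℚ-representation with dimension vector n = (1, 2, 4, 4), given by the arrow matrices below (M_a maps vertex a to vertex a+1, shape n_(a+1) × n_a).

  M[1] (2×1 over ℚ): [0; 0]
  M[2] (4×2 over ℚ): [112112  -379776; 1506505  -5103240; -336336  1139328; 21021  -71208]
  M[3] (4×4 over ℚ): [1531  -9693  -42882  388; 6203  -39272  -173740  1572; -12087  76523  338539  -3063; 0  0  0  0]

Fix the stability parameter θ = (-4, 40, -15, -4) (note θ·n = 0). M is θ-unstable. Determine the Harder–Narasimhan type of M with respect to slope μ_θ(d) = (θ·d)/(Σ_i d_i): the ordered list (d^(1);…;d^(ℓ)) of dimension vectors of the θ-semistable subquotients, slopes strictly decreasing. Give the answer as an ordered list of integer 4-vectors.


Interval decomposition of M: I[1,1], I[2,2], I[2,4], I[3,3], I[3,4]^2, I[4,4].
HN type (ℓ=4): μ^(1)=40; μ^(2)=7; μ^(3)=-4; μ^(4)=-15

((0, 1, 0, 0); (0, 1, 1, 1); (1, 0, 0, 3); (0, 0, 3, 0))


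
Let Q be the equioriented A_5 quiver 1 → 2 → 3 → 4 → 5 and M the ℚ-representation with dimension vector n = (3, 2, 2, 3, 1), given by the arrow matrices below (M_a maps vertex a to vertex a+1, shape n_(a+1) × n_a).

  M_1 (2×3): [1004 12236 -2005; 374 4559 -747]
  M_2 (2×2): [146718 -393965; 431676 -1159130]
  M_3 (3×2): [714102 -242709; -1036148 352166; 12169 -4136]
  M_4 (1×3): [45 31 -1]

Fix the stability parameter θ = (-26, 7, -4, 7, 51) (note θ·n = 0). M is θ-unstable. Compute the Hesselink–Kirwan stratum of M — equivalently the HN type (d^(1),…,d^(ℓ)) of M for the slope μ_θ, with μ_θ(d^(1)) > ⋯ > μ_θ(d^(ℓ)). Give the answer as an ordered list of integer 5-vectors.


Interval decomposition of M: I[1,1], I[1,2], I[1,5], I[3,4], I[4,4].
HN type (ℓ=5): μ^(1)=51; μ^(2)=7; μ^(3)=3/2; μ^(4)=-4; μ^(5)=-26

((0, 0, 0, 0, 1); (0, 1, 0, 3, 0); (0, 1, 1, 0, 0); (0, 0, 1, 0, 0); (3, 0, 0, 0, 0))


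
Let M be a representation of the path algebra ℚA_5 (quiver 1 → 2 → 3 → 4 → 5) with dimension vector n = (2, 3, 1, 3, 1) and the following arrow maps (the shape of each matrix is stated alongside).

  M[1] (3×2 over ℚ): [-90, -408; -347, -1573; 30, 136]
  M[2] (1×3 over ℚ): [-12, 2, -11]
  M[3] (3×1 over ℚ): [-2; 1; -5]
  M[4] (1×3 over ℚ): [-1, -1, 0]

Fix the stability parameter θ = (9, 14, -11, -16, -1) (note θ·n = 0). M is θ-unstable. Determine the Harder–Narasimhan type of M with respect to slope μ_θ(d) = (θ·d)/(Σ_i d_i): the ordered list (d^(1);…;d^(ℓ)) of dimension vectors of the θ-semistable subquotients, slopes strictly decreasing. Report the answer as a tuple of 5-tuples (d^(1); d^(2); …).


Via rank(M_{q-1}∘⋯∘M_p): M ≅ I[1,2], I[1,5], I[2,2], I[4,4]^2.
μ_θ-semistable layers: μ^(1)=14; μ^(2)=9; μ^(3)=-1; μ^(4)=-16

((0, 2, 0, 0, 0); (1, 0, 0, 0, 0); (1, 1, 1, 1, 1); (0, 0, 0, 2, 0))


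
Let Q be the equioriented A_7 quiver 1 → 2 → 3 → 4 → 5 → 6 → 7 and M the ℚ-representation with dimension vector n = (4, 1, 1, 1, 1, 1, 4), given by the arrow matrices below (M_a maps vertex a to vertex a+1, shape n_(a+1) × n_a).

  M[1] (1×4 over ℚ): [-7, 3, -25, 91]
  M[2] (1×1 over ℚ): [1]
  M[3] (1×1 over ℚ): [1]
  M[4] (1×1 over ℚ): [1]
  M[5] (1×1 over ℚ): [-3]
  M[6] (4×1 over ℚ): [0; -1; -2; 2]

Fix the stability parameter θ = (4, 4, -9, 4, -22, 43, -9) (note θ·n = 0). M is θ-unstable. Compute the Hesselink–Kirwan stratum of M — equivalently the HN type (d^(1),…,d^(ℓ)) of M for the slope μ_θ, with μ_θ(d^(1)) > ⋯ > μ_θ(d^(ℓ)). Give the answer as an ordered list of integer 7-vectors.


Via rank(M_{q-1}∘⋯∘M_p): M ≅ I[1,1]^3, I[1,7], I[7,7]^3.
μ_θ-semistable layers: μ^(1)=17; μ^(2)=4; μ^(3)=-19/5; μ^(4)=-9

((0, 0, 0, 0, 0, 1, 1); (3, 0, 0, 0, 0, 0, 0); (1, 1, 1, 1, 1, 0, 0); (0, 0, 0, 0, 0, 0, 3))


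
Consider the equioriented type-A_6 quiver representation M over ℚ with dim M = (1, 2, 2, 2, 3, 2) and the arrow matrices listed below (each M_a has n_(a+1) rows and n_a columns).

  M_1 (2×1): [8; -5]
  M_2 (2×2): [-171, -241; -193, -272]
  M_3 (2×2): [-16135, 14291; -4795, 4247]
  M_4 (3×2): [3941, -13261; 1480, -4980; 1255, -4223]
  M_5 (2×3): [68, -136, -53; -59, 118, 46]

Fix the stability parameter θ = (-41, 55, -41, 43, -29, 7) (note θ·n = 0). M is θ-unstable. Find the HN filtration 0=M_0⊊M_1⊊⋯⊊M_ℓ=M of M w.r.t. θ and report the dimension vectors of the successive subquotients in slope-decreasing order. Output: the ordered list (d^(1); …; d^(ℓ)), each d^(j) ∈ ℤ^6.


Interval decomposition of M: I[1,6], I[2,3], I[4,6], I[5,5].
HN type (ℓ=3): μ^(1)=7; μ^(2)=-29; μ^(3)=-41

((0, 2, 2, 2, 2, 2); (0, 0, 0, 0, 1, 0); (1, 0, 0, 0, 0, 0))


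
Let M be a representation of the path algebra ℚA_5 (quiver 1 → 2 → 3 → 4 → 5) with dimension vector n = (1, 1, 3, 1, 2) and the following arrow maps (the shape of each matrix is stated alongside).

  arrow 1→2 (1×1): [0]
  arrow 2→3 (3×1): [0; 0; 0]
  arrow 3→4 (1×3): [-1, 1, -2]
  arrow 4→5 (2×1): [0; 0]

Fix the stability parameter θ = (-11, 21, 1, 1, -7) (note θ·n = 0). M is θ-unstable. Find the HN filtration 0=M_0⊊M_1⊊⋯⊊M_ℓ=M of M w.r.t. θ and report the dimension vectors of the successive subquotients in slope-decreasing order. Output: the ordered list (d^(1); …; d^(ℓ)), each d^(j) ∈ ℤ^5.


Barcode: M ≅ I[1,1], I[2,2], I[3,3]^2, I[3,4], I[5,5]^2. HN layers by μ_θ (4 steps, strictly decreasing):
  μ^(1)=21; μ^(2)=1; μ^(3)=-7; μ^(4)=-11

((0, 1, 0, 0, 0); (0, 0, 3, 1, 0); (0, 0, 0, 0, 2); (1, 0, 0, 0, 0))


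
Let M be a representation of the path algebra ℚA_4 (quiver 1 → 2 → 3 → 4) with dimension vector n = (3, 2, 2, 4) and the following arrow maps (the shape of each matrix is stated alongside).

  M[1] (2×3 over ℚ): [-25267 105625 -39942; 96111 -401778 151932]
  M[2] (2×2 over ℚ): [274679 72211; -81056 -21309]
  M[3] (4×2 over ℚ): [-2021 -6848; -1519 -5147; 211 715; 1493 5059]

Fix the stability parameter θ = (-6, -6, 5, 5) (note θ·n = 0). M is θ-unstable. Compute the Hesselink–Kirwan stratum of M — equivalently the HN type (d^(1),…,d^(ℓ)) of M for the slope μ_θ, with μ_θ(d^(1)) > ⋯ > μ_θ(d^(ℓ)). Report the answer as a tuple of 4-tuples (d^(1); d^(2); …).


Via rank(M_{q-1}∘⋯∘M_p): M ≅ I[1,1], I[1,4]^2, I[4,4]^2.
μ_θ-semistable layers: μ^(1)=5; μ^(2)=-6

((0, 0, 2, 4); (3, 2, 0, 0))


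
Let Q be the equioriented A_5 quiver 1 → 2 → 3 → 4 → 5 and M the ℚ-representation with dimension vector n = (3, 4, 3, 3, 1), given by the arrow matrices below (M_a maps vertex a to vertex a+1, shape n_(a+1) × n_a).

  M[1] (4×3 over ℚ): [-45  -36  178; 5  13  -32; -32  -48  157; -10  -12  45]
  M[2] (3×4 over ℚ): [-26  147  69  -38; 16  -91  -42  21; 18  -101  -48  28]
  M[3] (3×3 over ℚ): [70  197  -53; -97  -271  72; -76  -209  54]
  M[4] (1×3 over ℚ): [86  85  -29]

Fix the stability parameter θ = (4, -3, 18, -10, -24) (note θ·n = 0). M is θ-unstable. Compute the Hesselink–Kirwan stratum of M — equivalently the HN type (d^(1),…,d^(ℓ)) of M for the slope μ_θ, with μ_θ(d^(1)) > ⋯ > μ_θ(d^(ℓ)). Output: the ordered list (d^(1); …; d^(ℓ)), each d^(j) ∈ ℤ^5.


Barcode: M ≅ I[1,2], I[1,4], I[1,5], I[2,4]. HN layers by μ_θ (3 steps, strictly decreasing):
  μ^(1)=4; μ^(2)=1/2; μ^(3)=-3

((0, 0, 2, 2, 0); (2, 2, 0, 0, 0); (1, 2, 1, 1, 1))


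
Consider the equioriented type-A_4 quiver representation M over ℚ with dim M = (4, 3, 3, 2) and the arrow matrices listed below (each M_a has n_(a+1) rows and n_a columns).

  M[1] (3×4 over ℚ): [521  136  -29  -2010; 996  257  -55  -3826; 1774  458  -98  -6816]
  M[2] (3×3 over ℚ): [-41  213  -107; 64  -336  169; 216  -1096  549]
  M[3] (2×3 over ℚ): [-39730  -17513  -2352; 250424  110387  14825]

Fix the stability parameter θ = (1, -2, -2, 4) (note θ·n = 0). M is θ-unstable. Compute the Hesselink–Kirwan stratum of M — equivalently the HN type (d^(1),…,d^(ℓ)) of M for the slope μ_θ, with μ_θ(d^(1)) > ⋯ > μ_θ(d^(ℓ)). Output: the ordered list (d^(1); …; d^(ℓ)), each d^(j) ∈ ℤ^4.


Via rank(M_{q-1}∘⋯∘M_p): M ≅ I[1,1], I[1,2], I[1,3], I[1,4], I[3,4].
μ_θ-semistable layers: μ^(1)=4; μ^(2)=1; μ^(3)=-1/2; μ^(4)=-1; μ^(5)=-2

((0, 0, 0, 2); (1, 0, 0, 0); (1, 1, 0, 0); (2, 2, 2, 0); (0, 0, 1, 0))


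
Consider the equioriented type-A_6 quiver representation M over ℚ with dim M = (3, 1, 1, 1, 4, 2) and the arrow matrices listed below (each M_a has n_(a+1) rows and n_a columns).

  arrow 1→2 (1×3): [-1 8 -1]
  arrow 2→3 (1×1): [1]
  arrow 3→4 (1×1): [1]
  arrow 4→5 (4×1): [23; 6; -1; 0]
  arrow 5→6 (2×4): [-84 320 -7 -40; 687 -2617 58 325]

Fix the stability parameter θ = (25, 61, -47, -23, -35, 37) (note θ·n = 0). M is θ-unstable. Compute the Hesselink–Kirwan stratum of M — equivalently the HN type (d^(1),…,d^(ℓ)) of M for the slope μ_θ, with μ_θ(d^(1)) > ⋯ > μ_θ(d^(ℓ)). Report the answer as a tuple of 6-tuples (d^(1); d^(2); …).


Barcode: M ≅ I[1,1]^2, I[1,6], I[5,5]^2, I[5,6]. HN layers by μ_θ (4 steps, strictly decreasing):
  μ^(1)=37; μ^(2)=25; μ^(3)=-19/5; μ^(4)=-35

((0, 0, 0, 0, 0, 2); (2, 0, 0, 0, 0, 0); (1, 1, 1, 1, 1, 0); (0, 0, 0, 0, 3, 0))


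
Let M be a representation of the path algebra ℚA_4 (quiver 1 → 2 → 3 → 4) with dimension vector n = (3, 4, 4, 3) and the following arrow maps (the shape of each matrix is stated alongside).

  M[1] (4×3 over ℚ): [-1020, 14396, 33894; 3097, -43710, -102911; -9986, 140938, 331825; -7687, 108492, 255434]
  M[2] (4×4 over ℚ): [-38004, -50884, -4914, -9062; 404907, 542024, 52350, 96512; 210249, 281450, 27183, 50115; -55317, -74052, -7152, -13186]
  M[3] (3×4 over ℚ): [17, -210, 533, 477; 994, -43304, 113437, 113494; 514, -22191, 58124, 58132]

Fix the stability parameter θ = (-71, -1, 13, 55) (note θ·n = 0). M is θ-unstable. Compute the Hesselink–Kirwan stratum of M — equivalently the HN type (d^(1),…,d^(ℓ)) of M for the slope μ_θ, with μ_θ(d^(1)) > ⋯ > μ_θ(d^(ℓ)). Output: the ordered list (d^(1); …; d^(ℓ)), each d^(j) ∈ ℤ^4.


Interval decomposition of M: I[1,1], I[1,2], I[1,4], I[2,2], I[2,4], I[3,3], I[3,4].
HN type (ℓ=4): μ^(1)=55; μ^(2)=13; μ^(3)=-1; μ^(4)=-71

((0, 0, 0, 3); (0, 0, 4, 0); (0, 4, 0, 0); (3, 0, 0, 0))


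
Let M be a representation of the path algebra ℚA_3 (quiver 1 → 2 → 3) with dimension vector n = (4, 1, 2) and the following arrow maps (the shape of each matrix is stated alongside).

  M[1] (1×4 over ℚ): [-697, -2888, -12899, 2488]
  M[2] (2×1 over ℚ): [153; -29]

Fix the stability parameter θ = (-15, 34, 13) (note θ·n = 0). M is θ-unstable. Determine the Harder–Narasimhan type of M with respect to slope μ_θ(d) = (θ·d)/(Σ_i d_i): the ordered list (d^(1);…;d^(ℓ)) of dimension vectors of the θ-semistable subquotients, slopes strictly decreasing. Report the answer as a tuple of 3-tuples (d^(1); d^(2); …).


Barcode: M ≅ I[1,1]^3, I[1,3], I[3,3]. HN layers by μ_θ (3 steps, strictly decreasing):
  μ^(1)=47/2; μ^(2)=13; μ^(3)=-15

((0, 1, 1); (0, 0, 1); (4, 0, 0))


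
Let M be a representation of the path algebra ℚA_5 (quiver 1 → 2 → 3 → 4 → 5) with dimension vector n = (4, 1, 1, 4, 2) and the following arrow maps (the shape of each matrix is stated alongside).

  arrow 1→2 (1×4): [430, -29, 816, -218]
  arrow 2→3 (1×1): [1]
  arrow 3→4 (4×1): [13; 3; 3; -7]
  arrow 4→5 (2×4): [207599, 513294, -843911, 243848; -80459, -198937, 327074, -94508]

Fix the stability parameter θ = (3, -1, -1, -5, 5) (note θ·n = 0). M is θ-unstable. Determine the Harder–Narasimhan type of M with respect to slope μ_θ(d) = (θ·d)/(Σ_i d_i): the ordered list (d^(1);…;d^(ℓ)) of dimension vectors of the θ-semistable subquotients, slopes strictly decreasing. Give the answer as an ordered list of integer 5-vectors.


Interval decomposition of M: I[1,1]^3, I[1,4], I[4,4], I[4,5]^2.
HN type (ℓ=4): μ^(1)=5; μ^(2)=3; μ^(3)=-1; μ^(4)=-5

((0, 0, 0, 0, 2); (3, 0, 0, 0, 0); (1, 1, 1, 1, 0); (0, 0, 0, 3, 0))


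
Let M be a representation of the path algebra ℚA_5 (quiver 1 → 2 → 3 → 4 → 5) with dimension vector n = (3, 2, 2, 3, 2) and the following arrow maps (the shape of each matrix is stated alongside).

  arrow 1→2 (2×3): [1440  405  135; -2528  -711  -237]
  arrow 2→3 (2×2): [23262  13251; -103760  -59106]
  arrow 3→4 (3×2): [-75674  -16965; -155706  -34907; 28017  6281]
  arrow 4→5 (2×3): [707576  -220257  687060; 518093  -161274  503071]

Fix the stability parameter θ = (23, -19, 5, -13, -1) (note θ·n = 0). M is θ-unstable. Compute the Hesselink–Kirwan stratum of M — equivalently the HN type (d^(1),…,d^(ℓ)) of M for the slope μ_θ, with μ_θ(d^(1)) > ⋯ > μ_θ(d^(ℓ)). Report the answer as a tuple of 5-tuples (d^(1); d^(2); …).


Via rank(M_{q-1}∘⋯∘M_p): M ≅ I[1,1]^2, I[1,5], I[2,5], I[4,4].
μ_θ-semistable layers: μ^(1)=23; μ^(2)=-1; μ^(3)=-4; μ^(4)=-13; μ^(5)=-19

((2, 0, 0, 0, 0); (1, 1, 1, 1, 2); (0, 0, 1, 1, 0); (0, 0, 0, 1, 0); (0, 1, 0, 0, 0))


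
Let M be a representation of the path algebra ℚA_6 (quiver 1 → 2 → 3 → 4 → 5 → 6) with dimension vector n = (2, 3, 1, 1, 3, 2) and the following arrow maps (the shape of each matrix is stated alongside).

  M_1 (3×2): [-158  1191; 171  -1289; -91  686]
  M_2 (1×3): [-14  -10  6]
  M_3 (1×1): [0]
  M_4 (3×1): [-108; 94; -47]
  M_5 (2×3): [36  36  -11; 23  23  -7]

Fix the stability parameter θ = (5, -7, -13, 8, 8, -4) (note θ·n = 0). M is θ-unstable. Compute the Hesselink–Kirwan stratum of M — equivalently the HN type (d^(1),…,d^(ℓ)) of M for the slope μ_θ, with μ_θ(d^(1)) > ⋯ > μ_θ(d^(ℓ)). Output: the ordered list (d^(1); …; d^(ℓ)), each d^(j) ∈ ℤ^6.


Barcode: M ≅ I[1,2], I[1,3], I[2,2], I[4,6], I[5,5], I[5,6]. HN layers by μ_θ (6 steps, strictly decreasing):
  μ^(1)=8; μ^(2)=4; μ^(3)=2; μ^(4)=-1; μ^(5)=-5; μ^(6)=-7

((0, 0, 0, 0, 1, 0); (0, 0, 0, 1, 1, 1); (0, 0, 0, 0, 1, 1); (1, 1, 0, 0, 0, 0); (1, 1, 1, 0, 0, 0); (0, 1, 0, 0, 0, 0))


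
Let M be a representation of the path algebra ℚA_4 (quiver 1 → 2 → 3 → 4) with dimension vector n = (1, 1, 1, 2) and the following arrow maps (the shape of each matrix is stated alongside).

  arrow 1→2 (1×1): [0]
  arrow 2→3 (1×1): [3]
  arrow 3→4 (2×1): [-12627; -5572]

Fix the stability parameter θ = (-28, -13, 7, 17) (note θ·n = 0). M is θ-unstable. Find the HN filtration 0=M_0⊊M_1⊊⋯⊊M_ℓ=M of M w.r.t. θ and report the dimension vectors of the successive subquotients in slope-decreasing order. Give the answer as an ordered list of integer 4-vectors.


Interval decomposition of M: I[1,1], I[2,4], I[4,4].
HN type (ℓ=4): μ^(1)=17; μ^(2)=7; μ^(3)=-13; μ^(4)=-28

((0, 0, 0, 2); (0, 0, 1, 0); (0, 1, 0, 0); (1, 0, 0, 0))


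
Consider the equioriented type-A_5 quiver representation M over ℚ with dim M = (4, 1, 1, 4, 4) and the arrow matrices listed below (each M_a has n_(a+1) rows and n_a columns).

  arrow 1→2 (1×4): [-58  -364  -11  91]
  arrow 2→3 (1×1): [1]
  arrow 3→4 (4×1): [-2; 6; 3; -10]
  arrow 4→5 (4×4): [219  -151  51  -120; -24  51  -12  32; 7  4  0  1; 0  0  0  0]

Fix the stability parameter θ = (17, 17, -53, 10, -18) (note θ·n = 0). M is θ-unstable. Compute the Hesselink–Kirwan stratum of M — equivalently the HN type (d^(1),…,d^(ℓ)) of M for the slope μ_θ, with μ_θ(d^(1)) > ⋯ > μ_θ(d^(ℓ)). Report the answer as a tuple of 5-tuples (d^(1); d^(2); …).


Via rank(M_{q-1}∘⋯∘M_p): M ≅ I[1,1]^3, I[1,5], I[4,4], I[4,5]^2, I[5,5].
μ_θ-semistable layers: μ^(1)=17; μ^(2)=10; μ^(3)=-4; μ^(4)=-19/3; μ^(5)=-18

((3, 0, 0, 0, 0); (0, 0, 0, 1, 0); (0, 0, 0, 3, 3); (1, 1, 1, 0, 0); (0, 0, 0, 0, 1))


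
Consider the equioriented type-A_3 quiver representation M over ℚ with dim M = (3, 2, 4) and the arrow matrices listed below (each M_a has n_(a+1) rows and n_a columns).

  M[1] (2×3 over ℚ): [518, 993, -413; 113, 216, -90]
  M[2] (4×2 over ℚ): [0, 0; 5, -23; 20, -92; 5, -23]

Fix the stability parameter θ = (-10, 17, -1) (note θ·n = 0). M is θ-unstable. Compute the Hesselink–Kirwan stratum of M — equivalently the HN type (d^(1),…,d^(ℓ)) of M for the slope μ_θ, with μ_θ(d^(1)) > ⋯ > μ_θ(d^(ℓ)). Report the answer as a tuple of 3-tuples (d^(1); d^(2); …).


Interval decomposition of M: I[1,1], I[1,2], I[1,3], I[3,3]^3.
HN type (ℓ=4): μ^(1)=17; μ^(2)=8; μ^(3)=-1; μ^(4)=-10

((0, 1, 0); (0, 1, 1); (0, 0, 3); (3, 0, 0))


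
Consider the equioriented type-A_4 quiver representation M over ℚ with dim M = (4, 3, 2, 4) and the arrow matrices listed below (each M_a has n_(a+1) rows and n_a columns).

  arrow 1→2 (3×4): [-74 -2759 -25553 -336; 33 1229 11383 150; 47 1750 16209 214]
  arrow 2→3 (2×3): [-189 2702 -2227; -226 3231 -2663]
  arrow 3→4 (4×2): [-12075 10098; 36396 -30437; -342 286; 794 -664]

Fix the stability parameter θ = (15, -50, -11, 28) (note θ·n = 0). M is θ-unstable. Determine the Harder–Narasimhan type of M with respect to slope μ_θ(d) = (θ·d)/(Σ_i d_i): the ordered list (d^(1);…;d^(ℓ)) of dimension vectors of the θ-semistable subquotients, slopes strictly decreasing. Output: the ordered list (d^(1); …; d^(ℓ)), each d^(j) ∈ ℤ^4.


Via rank(M_{q-1}∘⋯∘M_p): M ≅ I[1,1], I[1,2], I[1,4]^2, I[4,4]^2.
μ_θ-semistable layers: μ^(1)=28; μ^(2)=15; μ^(3)=-11; μ^(4)=-35/2

((0, 0, 0, 4); (1, 0, 0, 0); (0, 0, 2, 0); (3, 3, 0, 0))


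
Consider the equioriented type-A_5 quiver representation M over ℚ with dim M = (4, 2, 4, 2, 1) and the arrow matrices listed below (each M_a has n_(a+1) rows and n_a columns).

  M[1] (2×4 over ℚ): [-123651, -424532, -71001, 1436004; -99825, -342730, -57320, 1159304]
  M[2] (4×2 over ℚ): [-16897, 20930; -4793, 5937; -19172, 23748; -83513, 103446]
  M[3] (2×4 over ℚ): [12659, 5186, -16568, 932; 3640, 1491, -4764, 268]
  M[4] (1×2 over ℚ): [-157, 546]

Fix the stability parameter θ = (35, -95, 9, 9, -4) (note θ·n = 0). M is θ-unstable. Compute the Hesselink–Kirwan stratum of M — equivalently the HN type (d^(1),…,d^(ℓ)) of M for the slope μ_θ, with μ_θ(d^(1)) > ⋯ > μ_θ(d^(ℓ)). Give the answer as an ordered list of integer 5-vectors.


Barcode: M ≅ I[1,1]^2, I[1,4], I[1,5], I[3,3]^2. HN layers by μ_θ (4 steps, strictly decreasing):
  μ^(1)=35; μ^(2)=9; μ^(3)=14/3; μ^(4)=-30

((2, 0, 0, 0, 0); (0, 0, 3, 1, 0); (0, 0, 1, 1, 1); (2, 2, 0, 0, 0))


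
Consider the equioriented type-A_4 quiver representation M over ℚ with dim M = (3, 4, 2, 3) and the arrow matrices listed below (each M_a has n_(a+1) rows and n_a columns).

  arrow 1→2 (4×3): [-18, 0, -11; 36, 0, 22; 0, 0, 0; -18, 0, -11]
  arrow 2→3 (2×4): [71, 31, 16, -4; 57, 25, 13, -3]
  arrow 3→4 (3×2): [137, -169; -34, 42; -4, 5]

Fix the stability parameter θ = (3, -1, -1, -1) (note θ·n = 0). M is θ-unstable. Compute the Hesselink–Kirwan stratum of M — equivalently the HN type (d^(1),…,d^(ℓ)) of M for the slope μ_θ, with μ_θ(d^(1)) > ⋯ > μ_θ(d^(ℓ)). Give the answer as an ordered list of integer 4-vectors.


Via rank(M_{q-1}∘⋯∘M_p): M ≅ I[1,1]^2, I[1,4], I[2,2]^2, I[2,4], I[4,4].
μ_θ-semistable layers: μ^(1)=3; μ^(2)=0; μ^(3)=-1

((2, 0, 0, 0); (1, 1, 1, 1); (0, 3, 1, 2))


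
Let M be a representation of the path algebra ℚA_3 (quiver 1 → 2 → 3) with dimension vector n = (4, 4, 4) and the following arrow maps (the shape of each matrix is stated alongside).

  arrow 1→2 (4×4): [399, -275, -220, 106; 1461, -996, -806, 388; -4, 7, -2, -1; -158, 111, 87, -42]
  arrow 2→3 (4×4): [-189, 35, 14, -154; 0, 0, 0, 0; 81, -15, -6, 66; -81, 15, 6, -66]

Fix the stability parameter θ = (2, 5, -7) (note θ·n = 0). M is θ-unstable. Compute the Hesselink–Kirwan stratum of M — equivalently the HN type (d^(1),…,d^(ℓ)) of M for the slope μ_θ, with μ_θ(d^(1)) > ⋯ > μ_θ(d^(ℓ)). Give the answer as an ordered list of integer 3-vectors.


Via rank(M_{q-1}∘⋯∘M_p): M ≅ I[1,2]^3, I[1,3], I[3,3]^3.
μ_θ-semistable layers: μ^(1)=5; μ^(2)=2; μ^(3)=0; μ^(4)=-7

((0, 3, 0); (3, 0, 0); (1, 1, 1); (0, 0, 3))


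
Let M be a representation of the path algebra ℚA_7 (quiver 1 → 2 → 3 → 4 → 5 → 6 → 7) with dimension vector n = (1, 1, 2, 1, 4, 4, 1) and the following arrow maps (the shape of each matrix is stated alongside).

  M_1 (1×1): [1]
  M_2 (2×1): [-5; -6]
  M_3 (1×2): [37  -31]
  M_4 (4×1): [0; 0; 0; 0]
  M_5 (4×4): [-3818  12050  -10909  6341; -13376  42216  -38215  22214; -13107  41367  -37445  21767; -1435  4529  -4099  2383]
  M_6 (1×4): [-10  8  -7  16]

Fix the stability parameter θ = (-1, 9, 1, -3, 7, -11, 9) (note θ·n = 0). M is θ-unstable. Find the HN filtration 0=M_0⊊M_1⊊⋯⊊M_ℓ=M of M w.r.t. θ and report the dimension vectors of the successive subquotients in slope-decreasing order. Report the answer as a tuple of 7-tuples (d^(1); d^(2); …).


Barcode: M ≅ I[1,4], I[3,3], I[5,6]^3, I[5,7]. HN layers by μ_θ (5 steps, strictly decreasing):
  μ^(1)=9; μ^(2)=7/3; μ^(3)=1; μ^(4)=-1; μ^(5)=-2

((0, 0, 0, 0, 0, 0, 1); (0, 1, 1, 1, 0, 0, 0); (0, 0, 1, 0, 0, 0, 0); (1, 0, 0, 0, 0, 0, 0); (0, 0, 0, 0, 4, 4, 0))


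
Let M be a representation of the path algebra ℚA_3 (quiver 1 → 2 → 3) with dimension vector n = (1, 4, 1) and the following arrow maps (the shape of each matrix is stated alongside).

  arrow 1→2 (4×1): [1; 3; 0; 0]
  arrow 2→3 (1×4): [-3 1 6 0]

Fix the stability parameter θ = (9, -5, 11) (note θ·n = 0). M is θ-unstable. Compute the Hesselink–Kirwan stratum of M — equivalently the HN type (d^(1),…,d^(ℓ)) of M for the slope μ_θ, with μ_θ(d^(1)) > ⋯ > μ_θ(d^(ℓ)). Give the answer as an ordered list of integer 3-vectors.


Interval decomposition of M: I[1,2], I[2,2]^2, I[2,3].
HN type (ℓ=3): μ^(1)=11; μ^(2)=2; μ^(3)=-5

((0, 0, 1); (1, 1, 0); (0, 3, 0))


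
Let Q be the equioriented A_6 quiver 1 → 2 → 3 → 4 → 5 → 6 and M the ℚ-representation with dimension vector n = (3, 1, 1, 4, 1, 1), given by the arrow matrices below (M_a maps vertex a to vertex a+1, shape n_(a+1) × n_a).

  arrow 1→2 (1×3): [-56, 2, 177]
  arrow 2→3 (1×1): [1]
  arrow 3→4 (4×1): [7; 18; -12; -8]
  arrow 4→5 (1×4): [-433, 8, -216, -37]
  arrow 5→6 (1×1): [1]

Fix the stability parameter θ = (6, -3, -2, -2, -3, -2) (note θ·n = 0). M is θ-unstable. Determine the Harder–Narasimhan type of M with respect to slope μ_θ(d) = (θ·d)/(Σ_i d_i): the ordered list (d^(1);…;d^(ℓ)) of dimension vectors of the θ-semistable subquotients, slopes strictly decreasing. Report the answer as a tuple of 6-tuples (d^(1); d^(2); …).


Barcode: M ≅ I[1,1]^2, I[1,6], I[4,4]^3. HN layers by μ_θ (3 steps, strictly decreasing):
  μ^(1)=6; μ^(2)=-1; μ^(3)=-2

((2, 0, 0, 0, 0, 0); (1, 1, 1, 1, 1, 1); (0, 0, 0, 3, 0, 0))


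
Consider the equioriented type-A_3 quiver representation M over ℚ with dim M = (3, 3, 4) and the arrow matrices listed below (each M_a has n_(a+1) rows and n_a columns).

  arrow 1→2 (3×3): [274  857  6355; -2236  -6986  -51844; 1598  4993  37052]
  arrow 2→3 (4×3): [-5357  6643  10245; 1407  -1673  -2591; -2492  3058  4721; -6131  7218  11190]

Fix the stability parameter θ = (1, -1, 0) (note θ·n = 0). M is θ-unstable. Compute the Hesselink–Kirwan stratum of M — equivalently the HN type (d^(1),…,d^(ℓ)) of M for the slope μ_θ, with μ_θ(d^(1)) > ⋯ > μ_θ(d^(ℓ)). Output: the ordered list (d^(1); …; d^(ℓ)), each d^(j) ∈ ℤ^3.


Interval decomposition of M: I[1,1], I[1,3]^2, I[2,3], I[3,3].
HN type (ℓ=3): μ^(1)=1; μ^(2)=0; μ^(3)=-1

((1, 0, 0); (2, 2, 4); (0, 1, 0))


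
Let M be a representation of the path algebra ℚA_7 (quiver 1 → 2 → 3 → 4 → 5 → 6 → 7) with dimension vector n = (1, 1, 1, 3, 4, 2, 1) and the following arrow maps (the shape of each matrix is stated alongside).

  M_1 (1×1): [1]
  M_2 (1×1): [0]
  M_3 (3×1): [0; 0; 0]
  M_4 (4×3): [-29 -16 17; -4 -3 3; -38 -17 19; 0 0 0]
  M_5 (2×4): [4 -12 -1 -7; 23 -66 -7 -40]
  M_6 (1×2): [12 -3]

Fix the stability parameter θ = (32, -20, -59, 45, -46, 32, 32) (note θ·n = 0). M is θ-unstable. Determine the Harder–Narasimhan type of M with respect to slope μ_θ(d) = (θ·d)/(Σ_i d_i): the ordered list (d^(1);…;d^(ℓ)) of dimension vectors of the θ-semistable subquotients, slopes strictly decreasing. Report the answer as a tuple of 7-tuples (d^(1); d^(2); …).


Interval decomposition of M: I[1,2], I[3,3], I[4,4], I[4,6], I[4,7], I[5,5]^2.
HN type (ℓ=6): μ^(1)=45; μ^(2)=32; μ^(3)=6; μ^(4)=-1/2; μ^(5)=-46; μ^(6)=-59

((0, 0, 0, 1, 0, 0, 0); (0, 0, 0, 0, 0, 2, 1); (1, 1, 0, 0, 0, 0, 0); (0, 0, 0, 2, 2, 0, 0); (0, 0, 0, 0, 2, 0, 0); (0, 0, 1, 0, 0, 0, 0))


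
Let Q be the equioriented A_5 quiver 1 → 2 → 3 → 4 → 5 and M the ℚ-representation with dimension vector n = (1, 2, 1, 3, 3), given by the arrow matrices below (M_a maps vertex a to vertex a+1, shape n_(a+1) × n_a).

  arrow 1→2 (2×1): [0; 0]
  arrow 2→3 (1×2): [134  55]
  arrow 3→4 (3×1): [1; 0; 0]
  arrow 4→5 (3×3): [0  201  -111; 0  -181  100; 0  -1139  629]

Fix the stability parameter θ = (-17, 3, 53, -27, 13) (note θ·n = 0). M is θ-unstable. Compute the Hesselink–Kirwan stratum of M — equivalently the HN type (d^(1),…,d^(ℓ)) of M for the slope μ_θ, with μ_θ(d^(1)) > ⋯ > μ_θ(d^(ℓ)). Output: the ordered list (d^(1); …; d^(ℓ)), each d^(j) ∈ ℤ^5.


Via rank(M_{q-1}∘⋯∘M_p): M ≅ I[1,1], I[2,2], I[2,4], I[4,5]^2, I[5,5].
μ_θ-semistable layers: μ^(1)=13; μ^(2)=3; μ^(3)=-17; μ^(4)=-27

((0, 0, 1, 1, 3); (0, 2, 0, 0, 0); (1, 0, 0, 0, 0); (0, 0, 0, 2, 0))


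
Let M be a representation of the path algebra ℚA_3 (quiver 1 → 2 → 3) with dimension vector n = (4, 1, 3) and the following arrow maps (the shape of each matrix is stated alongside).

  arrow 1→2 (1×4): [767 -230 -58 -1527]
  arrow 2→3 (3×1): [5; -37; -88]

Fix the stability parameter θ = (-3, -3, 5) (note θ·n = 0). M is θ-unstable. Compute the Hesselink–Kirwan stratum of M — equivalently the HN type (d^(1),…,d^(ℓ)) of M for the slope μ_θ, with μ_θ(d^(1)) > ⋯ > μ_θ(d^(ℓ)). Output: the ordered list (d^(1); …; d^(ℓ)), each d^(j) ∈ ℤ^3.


Interval decomposition of M: I[1,1]^3, I[1,3], I[3,3]^2.
HN type (ℓ=2): μ^(1)=5; μ^(2)=-3

((0, 0, 3); (4, 1, 0))


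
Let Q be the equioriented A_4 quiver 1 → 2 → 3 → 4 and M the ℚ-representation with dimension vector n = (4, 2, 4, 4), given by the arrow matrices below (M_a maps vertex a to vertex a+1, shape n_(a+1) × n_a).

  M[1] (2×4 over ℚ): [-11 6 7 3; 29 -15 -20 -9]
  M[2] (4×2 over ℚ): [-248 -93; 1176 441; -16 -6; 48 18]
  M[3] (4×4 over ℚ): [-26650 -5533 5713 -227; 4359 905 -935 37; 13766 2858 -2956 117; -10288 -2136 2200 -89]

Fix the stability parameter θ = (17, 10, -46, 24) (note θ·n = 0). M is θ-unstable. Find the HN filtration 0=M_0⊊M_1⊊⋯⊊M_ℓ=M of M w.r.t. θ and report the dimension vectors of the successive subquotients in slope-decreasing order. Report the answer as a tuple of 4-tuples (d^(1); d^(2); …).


Barcode: M ≅ I[1,1]^2, I[1,2], I[1,4], I[3,4]^3. HN layers by μ_θ (5 steps, strictly decreasing):
  μ^(1)=24; μ^(2)=17; μ^(3)=27/2; μ^(4)=-19/3; μ^(5)=-46

((0, 0, 0, 4); (2, 0, 0, 0); (1, 1, 0, 0); (1, 1, 1, 0); (0, 0, 3, 0))


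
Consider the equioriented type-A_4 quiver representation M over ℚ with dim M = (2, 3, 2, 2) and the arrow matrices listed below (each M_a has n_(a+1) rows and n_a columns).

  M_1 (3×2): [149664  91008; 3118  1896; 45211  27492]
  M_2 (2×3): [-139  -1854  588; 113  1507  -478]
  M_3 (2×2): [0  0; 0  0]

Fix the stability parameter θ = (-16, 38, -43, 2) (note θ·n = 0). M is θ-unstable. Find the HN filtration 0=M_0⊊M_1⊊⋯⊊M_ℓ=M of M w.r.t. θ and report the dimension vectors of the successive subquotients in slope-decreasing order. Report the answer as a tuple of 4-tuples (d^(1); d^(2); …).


Via rank(M_{q-1}∘⋯∘M_p): M ≅ I[1,1], I[1,2], I[2,3]^2, I[4,4]^2.
μ_θ-semistable layers: μ^(1)=38; μ^(2)=2; μ^(3)=-5/2; μ^(4)=-16

((0, 1, 0, 0); (0, 0, 0, 2); (0, 2, 2, 0); (2, 0, 0, 0))


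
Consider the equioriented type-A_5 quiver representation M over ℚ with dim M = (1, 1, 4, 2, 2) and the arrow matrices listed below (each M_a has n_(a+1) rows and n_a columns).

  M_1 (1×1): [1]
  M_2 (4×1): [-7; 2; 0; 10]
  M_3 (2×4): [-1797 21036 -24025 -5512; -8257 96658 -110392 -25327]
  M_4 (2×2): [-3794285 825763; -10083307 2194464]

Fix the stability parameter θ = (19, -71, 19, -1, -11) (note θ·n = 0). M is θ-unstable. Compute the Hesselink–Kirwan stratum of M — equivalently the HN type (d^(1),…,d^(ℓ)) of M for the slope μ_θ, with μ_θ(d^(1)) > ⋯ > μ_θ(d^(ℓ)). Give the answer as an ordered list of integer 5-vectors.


Interval decomposition of M: I[1,5], I[3,3]^2, I[3,5].
HN type (ℓ=3): μ^(1)=19; μ^(2)=7/3; μ^(3)=-26

((0, 0, 2, 0, 0); (0, 0, 2, 2, 2); (1, 1, 0, 0, 0))


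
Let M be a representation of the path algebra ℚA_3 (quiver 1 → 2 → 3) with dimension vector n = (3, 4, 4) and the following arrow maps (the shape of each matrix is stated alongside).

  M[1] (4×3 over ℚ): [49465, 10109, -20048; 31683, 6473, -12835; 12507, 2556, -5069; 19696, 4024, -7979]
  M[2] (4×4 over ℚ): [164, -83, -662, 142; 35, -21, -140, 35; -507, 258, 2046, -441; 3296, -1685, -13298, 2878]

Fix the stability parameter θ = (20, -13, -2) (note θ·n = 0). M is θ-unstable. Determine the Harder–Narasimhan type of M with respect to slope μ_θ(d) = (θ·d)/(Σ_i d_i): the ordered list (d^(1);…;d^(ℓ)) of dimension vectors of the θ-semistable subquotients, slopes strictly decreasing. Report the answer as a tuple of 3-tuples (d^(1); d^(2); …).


Via rank(M_{q-1}∘⋯∘M_p): M ≅ I[1,2], I[1,3]^2, I[2,2], I[3,3]^2.
μ_θ-semistable layers: μ^(1)=7/2; μ^(2)=5/3; μ^(3)=-2; μ^(4)=-13

((1, 1, 0); (2, 2, 2); (0, 0, 2); (0, 1, 0))


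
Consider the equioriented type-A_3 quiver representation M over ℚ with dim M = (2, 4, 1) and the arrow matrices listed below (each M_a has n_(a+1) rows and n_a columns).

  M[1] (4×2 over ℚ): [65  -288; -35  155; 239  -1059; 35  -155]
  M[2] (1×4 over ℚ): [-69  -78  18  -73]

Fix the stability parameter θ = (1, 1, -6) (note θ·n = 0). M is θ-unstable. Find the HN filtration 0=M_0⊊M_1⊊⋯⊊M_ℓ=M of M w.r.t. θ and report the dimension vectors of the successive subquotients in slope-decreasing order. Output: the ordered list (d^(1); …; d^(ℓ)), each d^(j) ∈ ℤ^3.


Interval decomposition of M: I[1,2], I[1,3], I[2,2]^2.
HN type (ℓ=2): μ^(1)=1; μ^(2)=-4/3

((1, 3, 0); (1, 1, 1))


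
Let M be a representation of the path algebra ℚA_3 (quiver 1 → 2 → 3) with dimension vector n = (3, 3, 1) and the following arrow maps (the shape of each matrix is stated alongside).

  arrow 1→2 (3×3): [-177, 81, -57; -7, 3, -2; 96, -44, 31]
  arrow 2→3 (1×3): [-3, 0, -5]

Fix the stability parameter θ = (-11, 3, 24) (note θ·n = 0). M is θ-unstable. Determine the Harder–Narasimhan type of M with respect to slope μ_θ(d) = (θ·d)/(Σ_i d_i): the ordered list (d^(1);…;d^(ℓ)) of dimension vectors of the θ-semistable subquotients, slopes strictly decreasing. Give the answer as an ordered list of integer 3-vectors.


Interval decomposition of M: I[1,1], I[1,2], I[1,3], I[2,2].
HN type (ℓ=3): μ^(1)=24; μ^(2)=3; μ^(3)=-11

((0, 0, 1); (0, 3, 0); (3, 0, 0))


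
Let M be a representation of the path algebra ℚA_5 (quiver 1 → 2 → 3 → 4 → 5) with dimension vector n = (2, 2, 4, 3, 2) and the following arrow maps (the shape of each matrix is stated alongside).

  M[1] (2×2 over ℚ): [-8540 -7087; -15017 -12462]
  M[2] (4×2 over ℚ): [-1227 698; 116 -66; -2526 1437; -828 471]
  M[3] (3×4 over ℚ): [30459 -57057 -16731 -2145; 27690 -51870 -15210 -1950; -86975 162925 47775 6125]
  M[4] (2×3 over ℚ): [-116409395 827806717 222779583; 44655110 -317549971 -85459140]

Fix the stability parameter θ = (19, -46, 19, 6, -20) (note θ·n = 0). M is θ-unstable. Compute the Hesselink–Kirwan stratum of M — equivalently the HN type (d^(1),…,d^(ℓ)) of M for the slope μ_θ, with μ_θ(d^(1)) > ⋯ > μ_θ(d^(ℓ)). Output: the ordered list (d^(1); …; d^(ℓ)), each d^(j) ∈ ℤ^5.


Interval decomposition of M: I[1,3], I[1,4], I[3,3]^2, I[4,5]^2.
HN type (ℓ=4): μ^(1)=19; μ^(2)=25/2; μ^(3)=-7; μ^(4)=-27/2

((0, 0, 3, 0, 0); (0, 0, 1, 1, 0); (0, 0, 0, 2, 2); (2, 2, 0, 0, 0))


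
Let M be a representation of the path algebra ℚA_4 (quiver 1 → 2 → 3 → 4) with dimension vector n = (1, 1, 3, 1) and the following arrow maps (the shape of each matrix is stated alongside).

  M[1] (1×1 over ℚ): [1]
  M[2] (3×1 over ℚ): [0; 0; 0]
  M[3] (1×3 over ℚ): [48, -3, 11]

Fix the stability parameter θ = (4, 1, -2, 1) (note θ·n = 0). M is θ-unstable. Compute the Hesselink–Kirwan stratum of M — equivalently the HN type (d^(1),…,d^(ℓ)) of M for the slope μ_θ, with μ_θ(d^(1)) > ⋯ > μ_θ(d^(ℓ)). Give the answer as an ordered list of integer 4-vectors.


Barcode: M ≅ I[1,2], I[3,3]^2, I[3,4]. HN layers by μ_θ (3 steps, strictly decreasing):
  μ^(1)=5/2; μ^(2)=1; μ^(3)=-2

((1, 1, 0, 0); (0, 0, 0, 1); (0, 0, 3, 0))


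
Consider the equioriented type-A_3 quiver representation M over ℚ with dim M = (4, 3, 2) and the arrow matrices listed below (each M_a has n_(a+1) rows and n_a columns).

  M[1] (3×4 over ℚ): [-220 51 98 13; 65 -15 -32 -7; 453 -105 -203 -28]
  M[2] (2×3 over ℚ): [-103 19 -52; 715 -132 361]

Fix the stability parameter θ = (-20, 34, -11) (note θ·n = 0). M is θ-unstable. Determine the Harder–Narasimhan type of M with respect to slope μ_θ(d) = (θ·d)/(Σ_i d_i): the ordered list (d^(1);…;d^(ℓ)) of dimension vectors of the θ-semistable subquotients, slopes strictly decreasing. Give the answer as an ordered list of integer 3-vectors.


Via rank(M_{q-1}∘⋯∘M_p): M ≅ I[1,1], I[1,2], I[1,3]^2.
μ_θ-semistable layers: μ^(1)=34; μ^(2)=23/2; μ^(3)=-20

((0, 1, 0); (0, 2, 2); (4, 0, 0))


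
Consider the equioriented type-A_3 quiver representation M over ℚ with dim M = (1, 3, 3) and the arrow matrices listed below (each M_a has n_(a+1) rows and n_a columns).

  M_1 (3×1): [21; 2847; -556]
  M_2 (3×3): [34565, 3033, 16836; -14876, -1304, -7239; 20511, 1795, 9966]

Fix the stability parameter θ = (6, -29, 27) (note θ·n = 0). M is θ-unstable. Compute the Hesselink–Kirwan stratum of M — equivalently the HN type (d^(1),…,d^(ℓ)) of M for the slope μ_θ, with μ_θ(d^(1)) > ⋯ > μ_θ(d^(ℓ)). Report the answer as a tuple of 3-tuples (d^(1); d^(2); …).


Via rank(M_{q-1}∘⋯∘M_p): M ≅ I[1,2], I[2,3]^2, I[3,3].
μ_θ-semistable layers: μ^(1)=27; μ^(2)=-23/2; μ^(3)=-29

((0, 0, 3); (1, 1, 0); (0, 2, 0))


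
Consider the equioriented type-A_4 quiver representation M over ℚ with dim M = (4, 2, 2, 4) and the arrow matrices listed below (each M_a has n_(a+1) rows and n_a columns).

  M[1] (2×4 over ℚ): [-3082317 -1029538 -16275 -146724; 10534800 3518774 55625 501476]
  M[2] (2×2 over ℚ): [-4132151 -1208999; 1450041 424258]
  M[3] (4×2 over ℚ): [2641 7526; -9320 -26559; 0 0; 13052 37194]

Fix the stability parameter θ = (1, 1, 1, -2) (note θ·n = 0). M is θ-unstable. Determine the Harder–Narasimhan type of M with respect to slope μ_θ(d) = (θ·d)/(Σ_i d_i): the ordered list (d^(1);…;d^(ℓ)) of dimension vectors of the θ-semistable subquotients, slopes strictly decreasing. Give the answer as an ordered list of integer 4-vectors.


Barcode: M ≅ I[1,1]^2, I[1,4]^2, I[4,4]^2. HN layers by μ_θ (3 steps, strictly decreasing):
  μ^(1)=1; μ^(2)=1/4; μ^(3)=-2

((2, 0, 0, 0); (2, 2, 2, 2); (0, 0, 0, 2))


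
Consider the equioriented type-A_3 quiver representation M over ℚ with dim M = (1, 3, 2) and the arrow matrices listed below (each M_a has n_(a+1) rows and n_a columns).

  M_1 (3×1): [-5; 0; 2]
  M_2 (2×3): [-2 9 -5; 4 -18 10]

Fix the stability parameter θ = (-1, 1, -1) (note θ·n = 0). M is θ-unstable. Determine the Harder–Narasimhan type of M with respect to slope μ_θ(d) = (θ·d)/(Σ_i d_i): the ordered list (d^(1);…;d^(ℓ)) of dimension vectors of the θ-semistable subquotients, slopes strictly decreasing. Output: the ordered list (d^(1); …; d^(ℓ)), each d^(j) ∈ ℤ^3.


Barcode: M ≅ I[1,2], I[2,2], I[2,3], I[3,3]. HN layers by μ_θ (3 steps, strictly decreasing):
  μ^(1)=1; μ^(2)=0; μ^(3)=-1

((0, 2, 0); (0, 1, 1); (1, 0, 1))


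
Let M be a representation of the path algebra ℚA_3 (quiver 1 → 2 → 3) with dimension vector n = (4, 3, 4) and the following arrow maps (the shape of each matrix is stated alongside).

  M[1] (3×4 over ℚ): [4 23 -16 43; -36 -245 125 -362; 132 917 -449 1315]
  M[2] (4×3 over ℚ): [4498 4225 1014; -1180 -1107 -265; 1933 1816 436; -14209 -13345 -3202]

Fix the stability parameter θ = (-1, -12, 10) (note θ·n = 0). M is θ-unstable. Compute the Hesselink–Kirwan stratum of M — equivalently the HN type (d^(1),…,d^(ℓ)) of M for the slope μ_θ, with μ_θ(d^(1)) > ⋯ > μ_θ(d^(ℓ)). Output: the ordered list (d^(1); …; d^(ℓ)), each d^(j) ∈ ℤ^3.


Via rank(M_{q-1}∘⋯∘M_p): M ≅ I[1,1], I[1,3]^3, I[3,3].
μ_θ-semistable layers: μ^(1)=10; μ^(2)=-1; μ^(3)=-13/2

((0, 0, 4); (1, 0, 0); (3, 3, 0))


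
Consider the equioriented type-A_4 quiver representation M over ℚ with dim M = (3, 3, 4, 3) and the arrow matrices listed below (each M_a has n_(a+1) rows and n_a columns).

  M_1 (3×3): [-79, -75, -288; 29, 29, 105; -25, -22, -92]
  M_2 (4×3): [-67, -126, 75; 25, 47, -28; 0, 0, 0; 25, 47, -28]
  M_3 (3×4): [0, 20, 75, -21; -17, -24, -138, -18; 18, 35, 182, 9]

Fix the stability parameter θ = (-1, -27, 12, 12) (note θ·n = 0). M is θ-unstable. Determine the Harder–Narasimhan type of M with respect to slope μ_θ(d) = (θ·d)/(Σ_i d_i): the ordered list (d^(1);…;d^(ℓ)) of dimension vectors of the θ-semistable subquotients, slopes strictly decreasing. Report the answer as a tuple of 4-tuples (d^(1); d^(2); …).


Barcode: M ≅ I[1,2], I[1,4]^2, I[3,3], I[3,4]. HN layers by μ_θ (2 steps, strictly decreasing):
  μ^(1)=12; μ^(2)=-14

((0, 0, 4, 3); (3, 3, 0, 0))


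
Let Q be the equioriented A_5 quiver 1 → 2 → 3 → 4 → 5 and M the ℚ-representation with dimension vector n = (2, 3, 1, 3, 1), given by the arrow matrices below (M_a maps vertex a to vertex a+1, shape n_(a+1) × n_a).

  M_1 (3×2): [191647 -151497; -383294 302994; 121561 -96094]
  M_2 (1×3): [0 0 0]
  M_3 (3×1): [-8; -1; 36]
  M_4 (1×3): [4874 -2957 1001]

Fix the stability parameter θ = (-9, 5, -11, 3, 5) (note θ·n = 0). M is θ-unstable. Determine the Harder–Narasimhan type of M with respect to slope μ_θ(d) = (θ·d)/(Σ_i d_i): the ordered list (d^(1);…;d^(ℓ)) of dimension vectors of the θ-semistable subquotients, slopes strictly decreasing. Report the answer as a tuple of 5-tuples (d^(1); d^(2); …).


Via rank(M_{q-1}∘⋯∘M_p): M ≅ I[1,2]^2, I[2,2], I[3,5], I[4,4]^2.
μ_θ-semistable layers: μ^(1)=5; μ^(2)=3; μ^(3)=-9; μ^(4)=-11

((0, 3, 0, 0, 1); (0, 0, 0, 3, 0); (2, 0, 0, 0, 0); (0, 0, 1, 0, 0))
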